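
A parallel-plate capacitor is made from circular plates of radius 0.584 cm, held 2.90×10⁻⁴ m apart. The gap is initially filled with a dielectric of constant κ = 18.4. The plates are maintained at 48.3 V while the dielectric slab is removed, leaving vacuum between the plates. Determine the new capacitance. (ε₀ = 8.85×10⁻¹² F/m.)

A = π(0.584 cm)² = 1.07×10⁻⁴ m².
Initially C₁ = κε₀A/d = 18.4 × 8.85×10⁻¹² × 1.07×10⁻⁴ / 2.90×10⁻⁴ = 6.02×10⁻¹¹ F.
C = κε₀A/d scales with κ, so C₂/C₁ = 1/κ = 1/18.4 = 0.0543.
C₂ = 0.0543 × 6.02×10⁻¹¹ = 3.27×10⁻¹² F.

3.27 pF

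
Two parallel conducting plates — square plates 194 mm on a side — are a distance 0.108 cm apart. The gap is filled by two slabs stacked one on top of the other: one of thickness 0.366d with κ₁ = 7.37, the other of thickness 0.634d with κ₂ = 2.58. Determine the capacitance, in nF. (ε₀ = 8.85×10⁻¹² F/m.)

A = (194 mm)² = 3.76×10⁻² m².
Stacked slabs ⇒ two capacitors in series, each with the full plate area.
C₁ = κ₁ε₀A/d₁ = 7.37 × 8.85×10⁻¹² × 3.76×10⁻² / 3.95×10⁻⁴ = 6.21×10⁻⁹ F.
C₂ = κ₂ε₀A/d₂ = 2.58 × 8.85×10⁻¹² × 3.76×10⁻² / 6.85×10⁻⁴ = 1.26×10⁻⁹ F.
C = (1/C₁ + 1/C₂)⁻¹ = 1.04×10⁻⁹ F.

1.04 nF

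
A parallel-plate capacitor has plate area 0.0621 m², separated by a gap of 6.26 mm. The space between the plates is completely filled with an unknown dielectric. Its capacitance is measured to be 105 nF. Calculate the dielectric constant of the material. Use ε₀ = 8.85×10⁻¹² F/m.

κ = Cd/(ε₀A) = 1.05×10⁻⁷ × 6.26×10⁻³ / (8.85×10⁻¹² × 6.21×10⁻²) = 1196.

κ ≈ 1196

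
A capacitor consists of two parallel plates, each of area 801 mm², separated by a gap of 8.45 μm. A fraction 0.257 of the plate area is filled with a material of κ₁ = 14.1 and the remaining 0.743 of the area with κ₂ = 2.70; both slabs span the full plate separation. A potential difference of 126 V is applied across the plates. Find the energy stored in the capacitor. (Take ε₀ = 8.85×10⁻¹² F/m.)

A = 801 mm² = 8.01×10⁻⁴ m².
Side-by-side slabs ⇒ two capacitors in parallel, each spanning the full gap.
C₁ = κ₁ε₀A₁/d = 14.1 × 8.85×10⁻¹² × 2.06×10⁻⁴ / 8.45×10⁻⁶ = 3.04×10⁻⁹ F.
C₂ = κ₂ε₀A₂/d = 2.70 × 8.85×10⁻¹² × 5.95×10⁻⁴ / 8.45×10⁻⁶ = 1.68×10⁻⁹ F.
C = C₁ + C₂ = 4.72×10⁻⁹ F.
U = ½CV² = ½ × 4.72×10⁻⁹ × (126)² = 3.75×10⁻⁵ J.

37.5 μJ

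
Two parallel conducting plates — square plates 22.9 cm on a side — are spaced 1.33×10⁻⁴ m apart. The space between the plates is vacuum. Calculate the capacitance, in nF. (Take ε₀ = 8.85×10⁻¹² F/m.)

3.49 nF

A = (22.9 cm)² = 5.24×10⁻² m².
C = ε₀A/d = 8.85×10⁻¹² × 5.24×10⁻² / 1.33×10⁻⁴ = 3.49×10⁻⁹ F.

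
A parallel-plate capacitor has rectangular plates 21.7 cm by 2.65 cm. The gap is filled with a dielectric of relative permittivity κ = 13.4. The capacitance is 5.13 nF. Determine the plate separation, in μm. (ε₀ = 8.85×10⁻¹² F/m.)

133 μm

A = 21.7 × 2.65 cm² = 5.75×10⁻³ m².
d = κε₀A/C = 13.4 × 8.85×10⁻¹² × 5.75×10⁻³ / 5.13×10⁻⁹ = 1.33×10⁻⁴ m.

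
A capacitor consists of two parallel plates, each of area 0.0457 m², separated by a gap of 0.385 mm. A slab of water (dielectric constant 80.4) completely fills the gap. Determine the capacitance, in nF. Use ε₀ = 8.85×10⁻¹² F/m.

C = κε₀A/d = 80.4 × 8.85×10⁻¹² × 4.57×10⁻² / 3.85×10⁻⁴ = 8.45×10⁻⁸ F.

84.5 nF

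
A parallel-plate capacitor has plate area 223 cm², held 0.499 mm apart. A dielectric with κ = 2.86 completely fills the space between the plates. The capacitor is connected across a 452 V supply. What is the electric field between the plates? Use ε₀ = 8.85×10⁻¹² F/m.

E = V/d = 452 / 4.99×10⁻⁴ = 9.06×10⁵ V/m.

0.906 MV/m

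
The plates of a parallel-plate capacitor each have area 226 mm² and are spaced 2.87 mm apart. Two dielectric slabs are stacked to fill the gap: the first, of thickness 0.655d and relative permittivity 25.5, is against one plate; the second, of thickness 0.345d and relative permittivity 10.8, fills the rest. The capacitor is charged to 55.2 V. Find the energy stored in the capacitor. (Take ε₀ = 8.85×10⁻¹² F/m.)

18.4 nJ

A = 226 mm² = 2.26×10⁻⁴ m².
Stacked slabs ⇒ two capacitors in series, each with the full plate area.
C₁ = κ₁ε₀A/d₁ = 25.5 × 8.85×10⁻¹² × 2.26×10⁻⁴ / 1.88×10⁻³ = 2.71×10⁻¹¹ F.
C₂ = κ₂ε₀A/d₂ = 10.8 × 8.85×10⁻¹² × 2.26×10⁻⁴ / 9.90×10⁻⁴ = 2.18×10⁻¹¹ F.
C = (1/C₁ + 1/C₂)⁻¹ = 1.21×10⁻¹¹ F.
U = ½CV² = ½ × 1.21×10⁻¹¹ × (55.2)² = 1.84×10⁻⁸ J.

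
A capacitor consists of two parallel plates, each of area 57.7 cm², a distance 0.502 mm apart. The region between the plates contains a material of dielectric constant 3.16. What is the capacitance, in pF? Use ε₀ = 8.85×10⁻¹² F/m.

A = 57.7 cm² = 5.77×10⁻³ m².
C = κε₀A/d = 3.16 × 8.85×10⁻¹² × 5.77×10⁻³ / 5.02×10⁻⁴ = 3.21×10⁻¹⁰ F.

C ≈ 321 pF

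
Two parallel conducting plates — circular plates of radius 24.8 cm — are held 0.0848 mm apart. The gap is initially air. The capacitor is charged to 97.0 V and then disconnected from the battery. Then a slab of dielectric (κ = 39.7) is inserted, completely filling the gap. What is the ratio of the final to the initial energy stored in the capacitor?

Isolated ⇒ Q is held fixed.
C₂ = 39.7 C₁ and U = Q²/(2C), so U₂/U₁ = C₁/C₂ = 0.0252.

0.0252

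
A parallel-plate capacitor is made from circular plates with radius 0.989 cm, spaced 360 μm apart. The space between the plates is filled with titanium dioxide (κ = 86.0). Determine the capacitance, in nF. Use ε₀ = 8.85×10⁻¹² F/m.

A = π(0.989 cm)² = 3.07×10⁻⁴ m².
C = κε₀A/d = 86.0 × 8.85×10⁻¹² × 3.07×10⁻⁴ / 3.60×10⁻⁴ = 6.50×10⁻¹⁰ F.

0.650 nF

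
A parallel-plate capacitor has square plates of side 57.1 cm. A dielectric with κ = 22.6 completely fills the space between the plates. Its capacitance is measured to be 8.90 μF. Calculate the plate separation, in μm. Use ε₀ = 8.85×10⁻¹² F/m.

A = (57.1 cm)² = 0.326 m².
d = κε₀A/C = 22.6 × 8.85×10⁻¹² × 0.326 / 8.90×10⁻⁶ = 7.33×10⁻⁶ m.

d ≈ 7.33 μm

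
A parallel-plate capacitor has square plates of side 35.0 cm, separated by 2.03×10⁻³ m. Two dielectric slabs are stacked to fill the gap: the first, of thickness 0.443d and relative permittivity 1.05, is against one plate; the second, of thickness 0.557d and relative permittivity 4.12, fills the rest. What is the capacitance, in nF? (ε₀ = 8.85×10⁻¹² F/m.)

A = (35.0 cm)² = 0.123 m².
Stacked slabs ⇒ two capacitors in series, each with the full plate area.
C₁ = κ₁ε₀A/d₁ = 1.05 × 8.85×10⁻¹² × 0.123 / 8.99×10⁻⁴ = 1.27×10⁻⁹ F.
C₂ = κ₂ε₀A/d₂ = 4.12 × 8.85×10⁻¹² × 0.123 / 1.13×10⁻³ = 3.95×10⁻⁹ F.
C = (1/C₁ + 1/C₂)⁻¹ = 9.59×10⁻¹⁰ F.

C ≈ 0.959 nF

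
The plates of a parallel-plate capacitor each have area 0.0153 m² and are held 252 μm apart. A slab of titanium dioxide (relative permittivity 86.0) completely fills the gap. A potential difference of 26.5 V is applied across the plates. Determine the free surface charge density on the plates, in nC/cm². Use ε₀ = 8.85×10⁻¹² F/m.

C = κε₀A/d = 86.0 × 8.85×10⁻¹² × 1.53×10⁻² / 2.52×10⁻⁴ = 4.62×10⁻⁸ F.
σ = Q/A = CV/A = 4.62×10⁻⁸ × 26.5 / 1.53×10⁻² = 8.00×10⁻⁵ C/m².

σ ≈ 8.00 nC/cm²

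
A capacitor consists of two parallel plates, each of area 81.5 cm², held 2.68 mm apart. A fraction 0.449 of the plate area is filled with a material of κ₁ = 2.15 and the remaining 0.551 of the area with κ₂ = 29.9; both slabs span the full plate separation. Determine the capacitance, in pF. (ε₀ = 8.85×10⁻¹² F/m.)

A = 81.5 cm² = 8.15×10⁻³ m².
Side-by-side slabs ⇒ two capacitors in parallel, each spanning the full gap.
C₁ = κ₁ε₀A₁/d = 2.15 × 8.85×10⁻¹² × 3.66×10⁻³ / 2.68×10⁻³ = 2.60×10⁻¹¹ F.
C₂ = κ₂ε₀A₂/d = 29.9 × 8.85×10⁻¹² × 4.49×10⁻³ / 2.68×10⁻³ = 4.43×10⁻¹⁰ F.
C = C₁ + C₂ = 4.69×10⁻¹⁰ F.

C ≈ 469 pF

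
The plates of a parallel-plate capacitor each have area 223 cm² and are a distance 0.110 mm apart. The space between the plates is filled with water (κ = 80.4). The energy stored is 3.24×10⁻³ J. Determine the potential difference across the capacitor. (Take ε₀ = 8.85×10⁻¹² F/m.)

V ≈ 212 V

A = 223 cm² = 2.23×10⁻² m².
C = κε₀A/d = 80.4 × 8.85×10⁻¹² × 2.23×10⁻² / 1.10×10⁻⁴ = 1.44×10⁻⁷ F.
V = √(2U/C) = √(2 × 3.24×10⁻³ / 1.44×10⁻⁷) = 2.12×10² V.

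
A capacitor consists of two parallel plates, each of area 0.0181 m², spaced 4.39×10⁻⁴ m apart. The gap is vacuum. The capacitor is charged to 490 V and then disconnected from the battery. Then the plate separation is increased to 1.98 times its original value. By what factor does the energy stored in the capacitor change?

1.98

Isolated ⇒ Q is held fixed.
C₂ = 0.505 C₁ and U = Q²/(2C), so U₂/U₁ = C₁/C₂ = 1.98.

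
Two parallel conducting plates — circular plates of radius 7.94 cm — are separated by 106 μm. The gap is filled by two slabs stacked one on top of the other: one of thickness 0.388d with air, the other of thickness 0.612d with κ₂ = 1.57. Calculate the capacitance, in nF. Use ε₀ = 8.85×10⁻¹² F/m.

A = π(7.94 cm)² = 1.98×10⁻² m².
Stacked slabs ⇒ two capacitors in series, each with the full plate area.
C₁ = κ₁ε₀A/d₁ = 1.00 × 8.85×10⁻¹² × 1.98×10⁻² / 4.11×10⁻⁵ = 4.26×10⁻⁹ F.
C₂ = κ₂ε₀A/d₂ = 1.57 × 8.85×10⁻¹² × 1.98×10⁻² / 6.49×10⁻⁵ = 4.24×10⁻⁹ F.
C = (1/C₁ + 1/C₂)⁻¹ = 2.13×10⁻⁹ F.

2.13 nF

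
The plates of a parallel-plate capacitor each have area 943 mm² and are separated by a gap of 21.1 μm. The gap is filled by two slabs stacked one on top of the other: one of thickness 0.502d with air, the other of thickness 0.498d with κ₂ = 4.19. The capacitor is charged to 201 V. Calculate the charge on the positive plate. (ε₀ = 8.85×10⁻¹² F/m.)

Q ≈ 128 nC

A = 943 mm² = 9.43×10⁻⁴ m².
Stacked slabs ⇒ two capacitors in series, each with the full plate area.
C₁ = κ₁ε₀A/d₁ = 1.00 × 8.85×10⁻¹² × 9.43×10⁻⁴ / 1.06×10⁻⁵ = 7.88×10⁻¹⁰ F.
C₂ = κ₂ε₀A/d₂ = 4.19 × 8.85×10⁻¹² × 9.43×10⁻⁴ / 1.05×10⁻⁵ = 3.33×10⁻⁹ F.
C = (1/C₁ + 1/C₂)⁻¹ = 6.37×10⁻¹⁰ F.
Q = CV = 6.37×10⁻¹⁰ × 201 = 1.28×10⁻⁷ C.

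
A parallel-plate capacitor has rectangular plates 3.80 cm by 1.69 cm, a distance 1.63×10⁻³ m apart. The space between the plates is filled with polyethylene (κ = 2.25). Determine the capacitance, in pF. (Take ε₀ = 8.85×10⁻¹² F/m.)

7.85 pF

A = 3.80 × 1.69 cm² = 6.42×10⁻⁴ m².
C = κε₀A/d = 2.25 × 8.85×10⁻¹² × 6.42×10⁻⁴ / 1.63×10⁻³ = 7.85×10⁻¹² F.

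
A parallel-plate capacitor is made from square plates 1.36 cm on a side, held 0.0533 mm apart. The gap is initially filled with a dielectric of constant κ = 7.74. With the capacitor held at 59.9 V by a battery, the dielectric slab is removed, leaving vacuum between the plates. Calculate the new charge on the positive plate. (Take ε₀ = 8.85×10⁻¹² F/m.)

A = (1.36 cm)² = 1.85×10⁻⁴ m².
Initially C₁ = κε₀A/d = 7.74 × 8.85×10⁻¹² × 1.85×10⁻⁴ / 5.33×10⁻⁵ = 2.38×10⁻¹⁰ F.
Q₁ = 1.42×10⁻⁸ C.
Battery connected ⇒ V is held fixed. C₂ = 0.129 C₁ and Q = CV, so Q₂/Q₁ = C₂/C₁ = 0.129.
Q₂ = 0.129 × 1.42×10⁻⁸ = 1.84×10⁻⁹ C.

Q ≈ 1.84 nC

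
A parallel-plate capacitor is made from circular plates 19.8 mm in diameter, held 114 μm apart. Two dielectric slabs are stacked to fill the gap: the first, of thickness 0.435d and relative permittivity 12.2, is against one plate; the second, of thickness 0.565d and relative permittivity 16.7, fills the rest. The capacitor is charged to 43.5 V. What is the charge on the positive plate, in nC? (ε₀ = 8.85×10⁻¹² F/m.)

15.0 nC

A = π(19.8/2 mm)² = 3.08×10⁻⁴ m².
Stacked slabs ⇒ two capacitors in series, each with the full plate area.
C₁ = κ₁ε₀A/d₁ = 12.2 × 8.85×10⁻¹² × 3.08×10⁻⁴ / 4.96×10⁻⁵ = 6.70×10⁻¹⁰ F.
C₂ = κ₂ε₀A/d₂ = 16.7 × 8.85×10⁻¹² × 3.08×10⁻⁴ / 6.44×10⁻⁵ = 7.07×10⁻¹⁰ F.
C = (1/C₁ + 1/C₂)⁻¹ = 3.44×10⁻¹⁰ F.
Q = CV = 3.44×10⁻¹⁰ × 43.5 = 1.50×10⁻⁸ C.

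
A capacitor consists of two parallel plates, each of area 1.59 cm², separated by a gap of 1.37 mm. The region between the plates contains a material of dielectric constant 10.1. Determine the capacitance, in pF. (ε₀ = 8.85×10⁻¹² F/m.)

10.4 pF

A = 1.59 cm² = 1.59×10⁻⁴ m².
C = κε₀A/d = 10.1 × 8.85×10⁻¹² × 1.59×10⁻⁴ / 1.37×10⁻³ = 1.04×10⁻¹¹ F.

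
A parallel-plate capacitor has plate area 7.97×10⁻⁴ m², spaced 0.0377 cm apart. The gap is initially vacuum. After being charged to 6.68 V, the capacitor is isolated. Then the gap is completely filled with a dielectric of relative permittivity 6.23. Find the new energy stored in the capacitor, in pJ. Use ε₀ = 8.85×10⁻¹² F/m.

67.0 pJ

Initially C₁ = ε₀A/d = 8.85×10⁻¹² × 7.97×10⁻⁴ / 3.77×10⁻⁴ = 1.87×10⁻¹¹ F.
U₁ = 4.17×10⁻¹⁰ J.
Isolated ⇒ Q is held fixed. C₂ = 6.23 C₁ and U = Q²/(2C), so U₂/U₁ = C₁/C₂ = 0.161.
U₂ = 0.161 × 4.17×10⁻¹⁰ = 6.70×10⁻¹¹ J.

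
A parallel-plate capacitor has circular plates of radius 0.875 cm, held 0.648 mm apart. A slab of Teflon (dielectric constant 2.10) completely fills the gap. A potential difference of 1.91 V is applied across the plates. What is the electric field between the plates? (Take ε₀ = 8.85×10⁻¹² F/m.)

E = V/d = 1.91 / 6.48×10⁻⁴ = 2.95×10³ V/m.

2.95 kV/m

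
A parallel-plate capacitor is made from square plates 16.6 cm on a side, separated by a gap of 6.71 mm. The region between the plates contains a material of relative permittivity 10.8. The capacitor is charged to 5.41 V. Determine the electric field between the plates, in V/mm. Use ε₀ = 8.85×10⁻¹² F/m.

0.806 V/mm

E = V/d = 5.41 / 6.71×10⁻³ = 8.06×10² V/m.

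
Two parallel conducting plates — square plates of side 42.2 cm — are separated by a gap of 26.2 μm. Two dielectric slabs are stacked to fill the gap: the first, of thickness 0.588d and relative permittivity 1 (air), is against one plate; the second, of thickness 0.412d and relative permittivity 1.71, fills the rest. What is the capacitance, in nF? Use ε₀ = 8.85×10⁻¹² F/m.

A = (42.2 cm)² = 0.178 m².
Stacked slabs ⇒ two capacitors in series, each with the full plate area.
C₁ = κ₁ε₀A/d₁ = 1.00 × 8.85×10⁻¹² × 0.178 / 1.54×10⁻⁵ = 1.02×10⁻⁷ F.
C₂ = κ₂ε₀A/d₂ = 1.71 × 8.85×10⁻¹² × 0.178 / 1.08×10⁻⁵ = 2.50×10⁻⁷ F.
C = (1/C₁ + 1/C₂)⁻¹ = 7.26×10⁻⁸ F.

72.6 nF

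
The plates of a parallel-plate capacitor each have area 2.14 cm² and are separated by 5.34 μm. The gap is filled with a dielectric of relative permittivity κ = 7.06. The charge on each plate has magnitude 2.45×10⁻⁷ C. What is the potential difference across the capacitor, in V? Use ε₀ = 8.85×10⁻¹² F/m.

97.8 V

A = 2.14 cm² = 2.14×10⁻⁴ m².
C = κε₀A/d = 7.06 × 8.85×10⁻¹² × 2.14×10⁻⁴ / 5.34×10⁻⁶ = 2.50×10⁻⁹ F.
V = Q/C = 2.45×10⁻⁷ / 2.50×10⁻⁹ = 97.8 V.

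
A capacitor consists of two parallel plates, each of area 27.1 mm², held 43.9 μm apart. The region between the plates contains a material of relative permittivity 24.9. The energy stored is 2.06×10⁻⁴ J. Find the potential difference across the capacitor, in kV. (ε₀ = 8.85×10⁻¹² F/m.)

A = 27.1 mm² = 2.71×10⁻⁵ m².
C = κε₀A/d = 24.9 × 8.85×10⁻¹² × 2.71×10⁻⁵ / 4.39×10⁻⁵ = 1.36×10⁻¹⁰ F.
V = √(2U/C) = √(2 × 2.06×10⁻⁴ / 1.36×10⁻¹⁰) = 1.74×10³ V.

1.74 kV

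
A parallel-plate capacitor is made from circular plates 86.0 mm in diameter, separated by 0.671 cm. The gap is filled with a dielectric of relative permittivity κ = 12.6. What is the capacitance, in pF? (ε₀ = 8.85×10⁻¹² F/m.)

C ≈ 96.5 pF

A = π(86.0/2 mm)² = 5.81×10⁻³ m².
C = κε₀A/d = 12.6 × 8.85×10⁻¹² × 5.81×10⁻³ / 6.71×10⁻³ = 9.65×10⁻¹¹ F.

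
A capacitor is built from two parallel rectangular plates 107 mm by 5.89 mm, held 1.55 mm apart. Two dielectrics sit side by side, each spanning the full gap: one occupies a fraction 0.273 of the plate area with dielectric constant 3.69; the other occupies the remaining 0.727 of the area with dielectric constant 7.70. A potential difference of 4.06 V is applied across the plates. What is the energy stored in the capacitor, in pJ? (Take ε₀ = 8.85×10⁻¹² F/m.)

A = 107 × 5.89 mm² = 6.30×10⁻⁴ m².
Side-by-side slabs ⇒ two capacitors in parallel, each spanning the full gap.
C₁ = κ₁ε₀A₁/d = 3.69 × 8.85×10⁻¹² × 1.72×10⁻⁴ / 1.55×10⁻³ = 3.62×10⁻¹² F.
C₂ = κ₂ε₀A₂/d = 7.70 × 8.85×10⁻¹² × 4.58×10⁻⁴ / 1.55×10⁻³ = 2.01×10⁻¹¹ F.
C = C₁ + C₂ = 2.38×10⁻¹¹ F.
U = ½CV² = ½ × 2.38×10⁻¹¹ × (4.06)² = 1.96×10⁻¹⁰ J.

196 pJ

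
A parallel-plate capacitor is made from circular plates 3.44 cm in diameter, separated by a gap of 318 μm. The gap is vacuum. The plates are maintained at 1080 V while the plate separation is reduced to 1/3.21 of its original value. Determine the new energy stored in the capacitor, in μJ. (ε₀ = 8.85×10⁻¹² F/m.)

48.4 μJ

A = π(3.44/2 cm)² = 9.29×10⁻⁴ m².
Initially C₁ = ε₀A/d = 8.85×10⁻¹² × 9.29×10⁻⁴ / 3.18×10⁻⁴ = 2.59×10⁻¹¹ F.
U₁ = 1.51×10⁻⁵ J.
Battery connected ⇒ V is held fixed. C₂ = 3.21 C₁ and U = ½CV², so U₂/U₁ = C₂/C₁ = 3.21.
U₂ = 3.21 × 1.51×10⁻⁵ = 4.84×10⁻⁵ J.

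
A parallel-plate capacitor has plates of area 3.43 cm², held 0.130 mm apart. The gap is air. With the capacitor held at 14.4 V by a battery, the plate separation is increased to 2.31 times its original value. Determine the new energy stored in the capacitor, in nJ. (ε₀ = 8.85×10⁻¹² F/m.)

1.05 nJ

A = 3.43 cm² = 3.43×10⁻⁴ m².
Initially C₁ = ε₀A/d = 8.85×10⁻¹² × 3.43×10⁻⁴ / 1.30×10⁻⁴ = 2.34×10⁻¹¹ F.
U₁ = 2.42×10⁻⁹ J.
Battery connected ⇒ V is held fixed. C₂ = 0.433 C₁ and U = ½CV², so U₂/U₁ = C₂/C₁ = 0.433.
U₂ = 0.433 × 2.42×10⁻⁹ = 1.05×10⁻⁹ J.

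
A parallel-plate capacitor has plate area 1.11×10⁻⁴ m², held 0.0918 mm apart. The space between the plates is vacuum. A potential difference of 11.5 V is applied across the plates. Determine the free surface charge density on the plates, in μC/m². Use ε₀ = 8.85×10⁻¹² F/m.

1.11 μC/m²

C = ε₀A/d = 8.85×10⁻¹² × 1.11×10⁻⁴ / 9.18×10⁻⁵ = 1.07×10⁻¹¹ F.
σ = Q/A = CV/A = 1.07×10⁻¹¹ × 11.5 / 1.11×10⁻⁴ = 1.11×10⁻⁶ C/m².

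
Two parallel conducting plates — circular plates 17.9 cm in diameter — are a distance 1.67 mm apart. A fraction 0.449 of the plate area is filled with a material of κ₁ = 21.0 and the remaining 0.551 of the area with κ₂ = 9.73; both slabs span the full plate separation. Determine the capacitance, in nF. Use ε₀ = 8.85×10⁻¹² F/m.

C ≈ 1.97 nF

A = π(17.9/2 cm)² = 2.52×10⁻² m².
Side-by-side slabs ⇒ two capacitors in parallel, each spanning the full gap.
C₁ = κ₁ε₀A₁/d = 21.0 × 8.85×10⁻¹² × 1.13×10⁻² / 1.67×10⁻³ = 1.26×10⁻⁹ F.
C₂ = κ₂ε₀A₂/d = 9.73 × 8.85×10⁻¹² × 1.39×10⁻² / 1.67×10⁻³ = 7.15×10⁻¹⁰ F.
C = C₁ + C₂ = 1.97×10⁻⁹ F.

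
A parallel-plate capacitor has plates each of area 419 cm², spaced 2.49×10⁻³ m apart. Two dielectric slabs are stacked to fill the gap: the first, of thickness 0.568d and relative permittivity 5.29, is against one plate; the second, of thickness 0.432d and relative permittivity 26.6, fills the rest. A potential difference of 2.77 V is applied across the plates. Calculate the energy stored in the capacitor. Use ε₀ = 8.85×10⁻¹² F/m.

4.62 nJ

A = 419 cm² = 4.19×10⁻² m².
Stacked slabs ⇒ two capacitors in series, each with the full plate area.
C₁ = κ₁ε₀A/d₁ = 5.29 × 8.85×10⁻¹² × 4.19×10⁻² / 1.41×10⁻³ = 1.39×10⁻⁹ F.
C₂ = κ₂ε₀A/d₂ = 26.6 × 8.85×10⁻¹² × 4.19×10⁻² / 1.08×10⁻³ = 9.17×10⁻⁹ F.
C = (1/C₁ + 1/C₂)⁻¹ = 1.20×10⁻⁹ F.
U = ½CV² = ½ × 1.20×10⁻⁹ × (2.77)² = 4.62×10⁻⁹ J.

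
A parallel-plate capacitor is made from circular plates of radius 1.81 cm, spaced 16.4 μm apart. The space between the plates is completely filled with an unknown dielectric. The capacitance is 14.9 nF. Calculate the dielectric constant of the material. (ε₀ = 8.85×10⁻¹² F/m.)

26.8

A = π(1.81 cm)² = 1.03×10⁻³ m².
κ = Cd/(ε₀A) = 1.49×10⁻⁸ × 1.64×10⁻⁵ / (8.85×10⁻¹² × 1.03×10⁻³) = 26.8.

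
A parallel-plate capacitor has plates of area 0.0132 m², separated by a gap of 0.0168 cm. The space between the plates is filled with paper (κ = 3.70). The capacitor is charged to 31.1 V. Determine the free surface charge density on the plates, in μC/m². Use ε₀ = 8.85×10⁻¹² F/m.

6.06 μC/m²

C = κε₀A/d = 3.70 × 8.85×10⁻¹² × 1.32×10⁻² / 1.68×10⁻⁴ = 2.57×10⁻⁹ F.
σ = Q/A = CV/A = 2.57×10⁻⁹ × 31.1 / 1.32×10⁻² = 6.06×10⁻⁶ C/m².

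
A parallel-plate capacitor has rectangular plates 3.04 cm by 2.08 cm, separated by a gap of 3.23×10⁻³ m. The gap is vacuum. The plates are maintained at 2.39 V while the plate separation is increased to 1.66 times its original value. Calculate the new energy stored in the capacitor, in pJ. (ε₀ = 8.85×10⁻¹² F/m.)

A = 3.04 × 2.08 cm² = 6.32×10⁻⁴ m².
Initially C₁ = ε₀A/d = 8.85×10⁻¹² × 6.32×10⁻⁴ / 3.23×10⁻³ = 1.73×10⁻¹² F.
U₁ = 4.95×10⁻¹² J.
Battery connected ⇒ V is held fixed. C₂ = 0.602 C₁ and U = ½CV², so U₂/U₁ = C₂/C₁ = 0.602.
U₂ = 0.602 × 4.95×10⁻¹² = 2.98×10⁻¹² J.

2.98 pJ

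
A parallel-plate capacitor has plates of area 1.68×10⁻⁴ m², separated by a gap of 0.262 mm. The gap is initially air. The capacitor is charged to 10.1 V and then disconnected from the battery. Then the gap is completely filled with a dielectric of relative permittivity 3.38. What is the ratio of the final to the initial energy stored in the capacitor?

Isolated ⇒ Q is held fixed.
C₂ = 3.38 C₁ and U = Q²/(2C), so U₂/U₁ = C₁/C₂ = 0.296.

0.296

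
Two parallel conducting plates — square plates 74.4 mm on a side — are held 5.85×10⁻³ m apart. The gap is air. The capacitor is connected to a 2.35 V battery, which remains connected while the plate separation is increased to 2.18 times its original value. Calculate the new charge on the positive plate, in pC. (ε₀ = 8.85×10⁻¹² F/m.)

A = (74.4 mm)² = 5.54×10⁻³ m².
Initially C₁ = ε₀A/d = 8.85×10⁻¹² × 5.54×10⁻³ / 5.85×10⁻³ = 8.37×10⁻¹² F.
Q₁ = 1.97×10⁻¹¹ C.
Battery connected ⇒ V is held fixed. C₂ = 0.459 C₁ and Q = CV, so Q₂/Q₁ = C₂/C₁ = 0.459.
Q₂ = 0.459 × 1.97×10⁻¹¹ = 9.03×10⁻¹² C.

Q ≈ 9.03 pC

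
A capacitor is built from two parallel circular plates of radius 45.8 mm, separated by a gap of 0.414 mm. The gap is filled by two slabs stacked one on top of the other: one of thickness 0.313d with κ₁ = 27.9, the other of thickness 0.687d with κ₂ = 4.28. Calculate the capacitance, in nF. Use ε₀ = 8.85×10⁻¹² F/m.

A = π(45.8 mm)² = 6.59×10⁻³ m².
Stacked slabs ⇒ two capacitors in series, each with the full plate area.
C₁ = κ₁ε₀A/d₁ = 27.9 × 8.85×10⁻¹² × 6.59×10⁻³ / 1.30×10⁻⁴ = 1.26×10⁻⁸ F.
C₂ = κ₂ε₀A/d₂ = 4.28 × 8.85×10⁻¹² × 6.59×10⁻³ / 2.84×10⁻⁴ = 8.78×10⁻¹⁰ F.
C = (1/C₁ + 1/C₂)⁻¹ = 8.20×10⁻¹⁰ F.

0.820 nF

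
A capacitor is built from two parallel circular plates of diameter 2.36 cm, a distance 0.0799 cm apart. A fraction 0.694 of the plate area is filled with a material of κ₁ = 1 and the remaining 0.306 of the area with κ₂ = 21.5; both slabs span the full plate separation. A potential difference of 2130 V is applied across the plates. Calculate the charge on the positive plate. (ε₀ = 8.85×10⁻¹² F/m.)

A = π(2.36/2 cm)² = 4.37×10⁻⁴ m².
Side-by-side slabs ⇒ two capacitors in parallel, each spanning the full gap.
C₁ = κ₁ε₀A₁/d = 1.00 × 8.85×10⁻¹² × 3.04×10⁻⁴ / 7.99×10⁻⁴ = 3.36×10⁻¹² F.
C₂ = κ₂ε₀A₂/d = 21.5 × 8.85×10⁻¹² × 1.34×10⁻⁴ / 7.99×10⁻⁴ = 3.19×10⁻¹¹ F.
C = C₁ + C₂ = 3.52×10⁻¹¹ F.
Q = CV = 3.52×10⁻¹¹ × 2130 = 7.51×10⁻⁸ C.

Q ≈ 75.1 nC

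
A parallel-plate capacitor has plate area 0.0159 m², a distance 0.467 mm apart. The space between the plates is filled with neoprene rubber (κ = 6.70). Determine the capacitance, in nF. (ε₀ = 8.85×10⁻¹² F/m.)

C = κε₀A/d = 6.70 × 8.85×10⁻¹² × 1.59×10⁻² / 4.67×10⁻⁴ = 2.02×10⁻⁹ F.

C ≈ 2.02 nF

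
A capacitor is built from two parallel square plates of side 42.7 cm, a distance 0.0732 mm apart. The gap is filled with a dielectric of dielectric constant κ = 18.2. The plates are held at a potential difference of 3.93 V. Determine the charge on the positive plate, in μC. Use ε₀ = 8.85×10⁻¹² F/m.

A = (42.7 cm)² = 0.182 m².
C = κε₀A/d = 18.2 × 8.85×10⁻¹² × 0.182 / 7.32×10⁻⁵ = 4.01×10⁻⁷ F.
Q = CV = 4.01×10⁻⁷ × 3.93 = 1.58×10⁻⁶ C.

1.58 μC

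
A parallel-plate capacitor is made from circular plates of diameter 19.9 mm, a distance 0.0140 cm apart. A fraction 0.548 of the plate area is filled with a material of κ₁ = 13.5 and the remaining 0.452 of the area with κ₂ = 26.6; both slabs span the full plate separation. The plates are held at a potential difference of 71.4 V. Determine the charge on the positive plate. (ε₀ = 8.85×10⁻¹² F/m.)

A = π(19.9/2 mm)² = 3.11×10⁻⁴ m².
Side-by-side slabs ⇒ two capacitors in parallel, each spanning the full gap.
C₁ = κ₁ε₀A₁/d = 13.5 × 8.85×10⁻¹² × 1.70×10⁻⁴ / 1.40×10⁻⁴ = 1.45×10⁻¹⁰ F.
C₂ = κ₂ε₀A₂/d = 26.6 × 8.85×10⁻¹² × 1.41×10⁻⁴ / 1.40×10⁻⁴ = 2.36×10⁻¹⁰ F.
C = C₁ + C₂ = 3.82×10⁻¹⁰ F.
Q = CV = 3.82×10⁻¹⁰ × 71.4 = 2.73×10⁻⁸ C.

Q ≈ 27.3 nC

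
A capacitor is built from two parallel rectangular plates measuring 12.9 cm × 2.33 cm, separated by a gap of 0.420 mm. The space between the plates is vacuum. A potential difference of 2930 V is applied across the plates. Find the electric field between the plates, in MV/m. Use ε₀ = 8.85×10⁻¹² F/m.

E = V/d = 2930 / 4.20×10⁻⁴ = 6.98×10⁶ V/m.

E ≈ 6.98 MV/m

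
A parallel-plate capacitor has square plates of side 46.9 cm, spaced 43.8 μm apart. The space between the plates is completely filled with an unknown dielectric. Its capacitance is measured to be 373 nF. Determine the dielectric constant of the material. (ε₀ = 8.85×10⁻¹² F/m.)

A = (46.9 cm)² = 0.220 m².
κ = Cd/(ε₀A) = 3.73×10⁻⁷ × 4.38×10⁻⁵ / (8.85×10⁻¹² × 0.220) = 8.39.

κ ≈ 8.39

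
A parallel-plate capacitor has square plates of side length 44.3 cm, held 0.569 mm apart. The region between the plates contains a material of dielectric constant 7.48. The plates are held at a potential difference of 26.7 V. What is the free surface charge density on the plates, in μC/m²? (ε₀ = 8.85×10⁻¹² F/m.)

A = (44.3 cm)² = 0.196 m².
C = κε₀A/d = 7.48 × 8.85×10⁻¹² × 0.196 / 5.69×10⁻⁴ = 2.28×10⁻⁸ F.
σ = Q/A = CV/A = 2.28×10⁻⁸ × 26.7 / 0.196 = 3.11×10⁻⁶ C/m².

3.11 μC/m²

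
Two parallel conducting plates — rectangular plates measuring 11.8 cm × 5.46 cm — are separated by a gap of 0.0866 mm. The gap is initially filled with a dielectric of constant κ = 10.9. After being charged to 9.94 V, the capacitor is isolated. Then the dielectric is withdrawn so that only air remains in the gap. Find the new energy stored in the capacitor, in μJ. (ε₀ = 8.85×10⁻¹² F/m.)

A = 11.8 × 5.46 cm² = 6.44×10⁻³ m².
Initially C₁ = κε₀A/d = 10.9 × 8.85×10⁻¹² × 6.44×10⁻³ / 8.66×10⁻⁵ = 7.18×10⁻⁹ F.
U₁ = 3.55×10⁻⁷ J.
Isolated ⇒ Q is held fixed. C₂ = 0.0917 C₁ and U = Q²/(2C), so U₂/U₁ = C₁/C₂ = 10.9.
U₂ = 10.9 × 3.55×10⁻⁷ = 3.86×10⁻⁶ J.

3.86 μJ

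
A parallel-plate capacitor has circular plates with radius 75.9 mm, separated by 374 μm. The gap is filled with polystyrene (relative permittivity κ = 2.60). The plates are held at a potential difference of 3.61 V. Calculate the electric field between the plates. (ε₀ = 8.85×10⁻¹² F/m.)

E = V/d = 3.61 / 3.74×10⁻⁴ = 9.65×10³ V/m.

9.65 V/mm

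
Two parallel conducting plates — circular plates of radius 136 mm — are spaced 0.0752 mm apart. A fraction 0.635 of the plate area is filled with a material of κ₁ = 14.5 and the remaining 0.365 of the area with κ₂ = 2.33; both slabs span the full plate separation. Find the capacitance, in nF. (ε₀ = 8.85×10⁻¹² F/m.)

C ≈ 68.8 nF

A = π(136 mm)² = 5.81×10⁻² m².
Side-by-side slabs ⇒ two capacitors in parallel, each spanning the full gap.
C₁ = κ₁ε₀A₁/d = 14.5 × 8.85×10⁻¹² × 3.69×10⁻² / 7.52×10⁻⁵ = 6.30×10⁻⁸ F.
C₂ = κ₂ε₀A₂/d = 2.33 × 8.85×10⁻¹² × 2.12×10⁻² / 7.52×10⁻⁵ = 5.82×10⁻⁹ F.
C = C₁ + C₂ = 6.88×10⁻⁸ F.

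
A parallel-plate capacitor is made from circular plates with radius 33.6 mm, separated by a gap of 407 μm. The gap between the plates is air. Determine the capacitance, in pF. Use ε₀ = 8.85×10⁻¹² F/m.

C ≈ 77.1 pF

A = π(33.6 mm)² = 3.55×10⁻³ m².
C = ε₀A/d = 8.85×10⁻¹² × 3.55×10⁻³ / 4.07×10⁻⁴ = 7.71×10⁻¹¹ F.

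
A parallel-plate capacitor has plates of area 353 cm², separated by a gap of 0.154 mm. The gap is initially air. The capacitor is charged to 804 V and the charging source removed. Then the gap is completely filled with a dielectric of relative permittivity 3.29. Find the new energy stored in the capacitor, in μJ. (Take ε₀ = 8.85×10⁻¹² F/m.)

U ≈ 199 μJ

A = 353 cm² = 3.53×10⁻² m².
Initially C₁ = ε₀A/d = 8.85×10⁻¹² × 3.53×10⁻² / 1.54×10⁻⁴ = 2.03×10⁻⁹ F.
U₁ = 6.56×10⁻⁴ J.
Isolated ⇒ Q is held fixed. C₂ = 3.29 C₁ and U = Q²/(2C), so U₂/U₁ = C₁/C₂ = 0.304.
U₂ = 0.304 × 6.56×10⁻⁴ = 1.99×10⁻⁴ J.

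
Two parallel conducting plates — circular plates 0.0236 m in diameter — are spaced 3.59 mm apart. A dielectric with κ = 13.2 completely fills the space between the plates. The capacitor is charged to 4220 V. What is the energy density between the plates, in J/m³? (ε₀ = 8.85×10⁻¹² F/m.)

u ≈ 80.7 J/m³

E = V/d = 4220 / 3.59×10⁻³ = 1.18×10⁶ V/m.
u = ½κε₀E² = ½ × 13.2 × 8.85×10⁻¹² × (1.18×10⁶)² = 80.7 J/m³.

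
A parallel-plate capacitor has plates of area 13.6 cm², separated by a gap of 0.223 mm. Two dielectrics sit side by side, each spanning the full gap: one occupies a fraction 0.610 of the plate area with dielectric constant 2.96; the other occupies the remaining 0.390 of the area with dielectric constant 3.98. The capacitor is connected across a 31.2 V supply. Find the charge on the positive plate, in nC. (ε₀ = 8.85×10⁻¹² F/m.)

5.65 nC

A = 13.6 cm² = 1.36×10⁻³ m².
Side-by-side slabs ⇒ two capacitors in parallel, each spanning the full gap.
C₁ = κ₁ε₀A₁/d = 2.96 × 8.85×10⁻¹² × 8.30×10⁻⁴ / 2.23×10⁻⁴ = 9.75×10⁻¹¹ F.
C₂ = κ₂ε₀A₂/d = 3.98 × 8.85×10⁻¹² × 5.30×10⁻⁴ / 2.23×10⁻⁴ = 8.38×10⁻¹¹ F.
C = C₁ + C₂ = 1.81×10⁻¹⁰ F.
Q = CV = 1.81×10⁻¹⁰ × 31.2 = 5.65×10⁻⁹ C.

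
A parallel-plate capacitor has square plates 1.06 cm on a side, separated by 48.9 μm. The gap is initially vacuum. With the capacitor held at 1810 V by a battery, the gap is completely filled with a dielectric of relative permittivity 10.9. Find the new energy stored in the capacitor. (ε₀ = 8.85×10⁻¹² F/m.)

363 μJ

A = (1.06 cm)² = 1.12×10⁻⁴ m².
Initially C₁ = ε₀A/d = 8.85×10⁻¹² × 1.12×10⁻⁴ / 4.89×10⁻⁵ = 2.03×10⁻¹¹ F.
U₁ = 3.33×10⁻⁵ J.
Battery connected ⇒ V is held fixed. C₂ = 10.9 C₁ and U = ½CV², so U₂/U₁ = C₂/C₁ = 10.9.
U₂ = 10.9 × 3.33×10⁻⁵ = 3.63×10⁻⁴ J.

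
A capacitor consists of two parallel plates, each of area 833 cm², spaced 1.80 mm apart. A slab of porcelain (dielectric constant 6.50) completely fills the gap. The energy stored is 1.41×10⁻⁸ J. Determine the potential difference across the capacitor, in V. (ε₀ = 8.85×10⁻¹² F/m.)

V ≈ 3.25 V

A = 833 cm² = 8.33×10⁻² m².
C = κε₀A/d = 6.50 × 8.85×10⁻¹² × 8.33×10⁻² / 1.80×10⁻³ = 2.66×10⁻⁹ F.
V = √(2U/C) = √(2 × 1.41×10⁻⁸ / 2.66×10⁻⁹) = 3.25 V.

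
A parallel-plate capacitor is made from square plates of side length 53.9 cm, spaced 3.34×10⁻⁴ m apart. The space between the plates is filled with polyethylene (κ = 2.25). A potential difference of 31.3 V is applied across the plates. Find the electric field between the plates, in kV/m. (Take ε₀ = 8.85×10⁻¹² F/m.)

93.7 kV/m

E = V/d = 31.3 / 3.34×10⁻⁴ = 9.37×10⁴ V/m.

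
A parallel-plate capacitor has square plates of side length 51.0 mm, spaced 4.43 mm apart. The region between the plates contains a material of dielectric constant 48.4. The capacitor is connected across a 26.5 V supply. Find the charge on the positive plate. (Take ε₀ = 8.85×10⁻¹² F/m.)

Q ≈ 6.66 nC

A = (51.0 mm)² = 2.60×10⁻³ m².
C = κε₀A/d = 48.4 × 8.85×10⁻¹² × 2.60×10⁻³ / 4.43×10⁻³ = 2.51×10⁻¹⁰ F.
Q = CV = 2.51×10⁻¹⁰ × 26.5 = 6.66×10⁻⁹ C.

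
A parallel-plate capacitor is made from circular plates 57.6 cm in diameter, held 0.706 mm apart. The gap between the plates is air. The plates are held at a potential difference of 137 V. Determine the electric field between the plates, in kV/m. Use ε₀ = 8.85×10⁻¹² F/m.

E ≈ 194 kV/m

E = V/d = 137 / 7.06×10⁻⁴ = 1.94×10⁵ V/m.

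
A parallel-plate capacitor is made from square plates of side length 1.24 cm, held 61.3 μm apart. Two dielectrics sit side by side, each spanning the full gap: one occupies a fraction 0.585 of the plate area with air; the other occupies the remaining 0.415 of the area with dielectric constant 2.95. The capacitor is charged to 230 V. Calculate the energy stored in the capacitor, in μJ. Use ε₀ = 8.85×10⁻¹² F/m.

A = (1.24 cm)² = 1.54×10⁻⁴ m².
Side-by-side slabs ⇒ two capacitors in parallel, each spanning the full gap.
C₁ = κ₁ε₀A₁/d = 1.00 × 8.85×10⁻¹² × 8.99×10⁻⁵ / 6.13×10⁻⁵ = 1.30×10⁻¹¹ F.
C₂ = κ₂ε₀A₂/d = 2.95 × 8.85×10⁻¹² × 6.38×10⁻⁵ / 6.13×10⁻⁵ = 2.72×10⁻¹¹ F.
C = C₁ + C₂ = 4.02×10⁻¹¹ F.
U = ½CV² = ½ × 4.02×10⁻¹¹ × (230)² = 1.06×10⁻⁶ J.

1.06 μJ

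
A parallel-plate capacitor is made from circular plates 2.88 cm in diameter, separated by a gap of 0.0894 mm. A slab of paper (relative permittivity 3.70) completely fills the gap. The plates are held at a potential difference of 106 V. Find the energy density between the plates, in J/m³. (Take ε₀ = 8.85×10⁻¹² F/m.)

u ≈ 23.0 J/m³

E = V/d = 106 / 8.94×10⁻⁵ = 1.19×10⁶ V/m.
u = ½κε₀E² = ½ × 3.70 × 8.85×10⁻¹² × (1.19×10⁶)² = 23.0 J/m³.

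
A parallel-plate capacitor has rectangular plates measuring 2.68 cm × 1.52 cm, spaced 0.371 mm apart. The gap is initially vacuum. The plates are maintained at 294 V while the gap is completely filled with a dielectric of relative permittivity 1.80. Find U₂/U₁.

Battery connected ⇒ V is held fixed.
C₂ = 1.80 C₁ and U = ½CV², so U₂/U₁ = C₂/C₁ = 1.80.

1.80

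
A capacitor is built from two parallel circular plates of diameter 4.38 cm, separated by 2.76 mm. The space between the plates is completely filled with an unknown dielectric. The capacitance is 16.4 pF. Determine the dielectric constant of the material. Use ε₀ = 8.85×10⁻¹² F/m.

κ ≈ 3.39

A = π(4.38/2 cm)² = 1.51×10⁻³ m².
κ = Cd/(ε₀A) = 1.64×10⁻¹¹ × 2.76×10⁻³ / (8.85×10⁻¹² × 1.51×10⁻³) = 3.39.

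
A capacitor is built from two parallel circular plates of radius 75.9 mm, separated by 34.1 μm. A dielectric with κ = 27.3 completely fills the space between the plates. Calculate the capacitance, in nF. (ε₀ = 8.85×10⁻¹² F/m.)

128 nF

A = π(75.9 mm)² = 1.81×10⁻² m².
C = κε₀A/d = 27.3 × 8.85×10⁻¹² × 1.81×10⁻² / 3.41×10⁻⁵ = 1.28×10⁻⁷ F.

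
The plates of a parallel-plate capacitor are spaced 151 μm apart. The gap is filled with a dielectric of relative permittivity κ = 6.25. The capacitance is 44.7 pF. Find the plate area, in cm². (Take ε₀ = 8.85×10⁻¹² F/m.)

A = Cd/(κε₀) = 4.47×10⁻¹¹ × 1.51×10⁻⁴ / (6.25 × 8.85×10⁻¹²) = 1.22×10⁻⁴ m².

A ≈ 1.22 cm²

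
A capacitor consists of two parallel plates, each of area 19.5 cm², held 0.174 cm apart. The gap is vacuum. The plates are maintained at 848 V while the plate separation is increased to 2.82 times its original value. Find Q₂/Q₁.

Battery connected ⇒ V is held fixed.
C₂ = 0.355 C₁ and Q = CV, so Q₂/Q₁ = C₂/C₁ = 0.355.

Q₂/Q₁ ≈ 0.355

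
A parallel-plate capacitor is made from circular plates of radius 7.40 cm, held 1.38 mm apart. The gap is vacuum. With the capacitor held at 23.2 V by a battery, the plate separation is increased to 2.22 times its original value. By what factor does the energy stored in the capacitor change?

U₂/U₁ ≈ 0.450

Battery connected ⇒ V is held fixed.
C₂ = 0.450 C₁ and U = ½CV², so U₂/U₁ = C₂/C₁ = 0.450.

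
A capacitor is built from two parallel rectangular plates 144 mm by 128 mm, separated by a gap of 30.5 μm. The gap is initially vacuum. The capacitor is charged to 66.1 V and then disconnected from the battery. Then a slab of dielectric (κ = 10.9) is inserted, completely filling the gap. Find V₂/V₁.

Isolated ⇒ Q is held fixed.
C₂ = 10.9 C₁ and V = Q/C, so V₂/V₁ = C₁/C₂ = 0.0917.

0.0917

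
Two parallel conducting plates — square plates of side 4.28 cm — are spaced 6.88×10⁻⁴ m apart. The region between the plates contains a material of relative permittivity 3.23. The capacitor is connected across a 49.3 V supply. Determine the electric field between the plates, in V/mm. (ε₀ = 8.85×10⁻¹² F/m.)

71.7 V/mm

E = V/d = 49.3 / 6.88×10⁻⁴ = 7.17×10⁴ V/m.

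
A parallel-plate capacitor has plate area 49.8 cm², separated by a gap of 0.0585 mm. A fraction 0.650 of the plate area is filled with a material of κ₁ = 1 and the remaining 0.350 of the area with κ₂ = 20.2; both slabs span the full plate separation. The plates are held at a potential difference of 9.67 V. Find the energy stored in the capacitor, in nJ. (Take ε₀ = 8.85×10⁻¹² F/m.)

U ≈ 272 nJ

A = 49.8 cm² = 4.98×10⁻³ m².
Side-by-side slabs ⇒ two capacitors in parallel, each spanning the full gap.
C₁ = κ₁ε₀A₁/d = 1.00 × 8.85×10⁻¹² × 3.24×10⁻³ / 5.85×10⁻⁵ = 4.90×10⁻¹⁰ F.
C₂ = κ₂ε₀A₂/d = 20.2 × 8.85×10⁻¹² × 1.74×10⁻³ / 5.85×10⁻⁵ = 5.33×10⁻⁹ F.
C = C₁ + C₂ = 5.82×10⁻⁹ F.
U = ½CV² = ½ × 5.82×10⁻⁹ × (9.67)² = 2.72×10⁻⁷ J.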